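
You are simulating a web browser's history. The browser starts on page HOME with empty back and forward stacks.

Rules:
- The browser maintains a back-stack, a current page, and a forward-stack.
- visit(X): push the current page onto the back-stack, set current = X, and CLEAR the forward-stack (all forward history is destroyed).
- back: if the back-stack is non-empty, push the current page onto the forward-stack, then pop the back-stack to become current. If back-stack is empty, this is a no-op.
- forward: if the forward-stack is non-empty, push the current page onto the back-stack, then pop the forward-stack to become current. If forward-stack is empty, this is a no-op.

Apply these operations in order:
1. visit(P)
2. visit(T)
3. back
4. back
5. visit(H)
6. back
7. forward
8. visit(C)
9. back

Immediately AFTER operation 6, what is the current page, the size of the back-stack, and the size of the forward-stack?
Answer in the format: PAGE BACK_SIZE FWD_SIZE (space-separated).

After 1 (visit(P)): cur=P back=1 fwd=0
After 2 (visit(T)): cur=T back=2 fwd=0
After 3 (back): cur=P back=1 fwd=1
After 4 (back): cur=HOME back=0 fwd=2
After 5 (visit(H)): cur=H back=1 fwd=0
After 6 (back): cur=HOME back=0 fwd=1

HOME 0 1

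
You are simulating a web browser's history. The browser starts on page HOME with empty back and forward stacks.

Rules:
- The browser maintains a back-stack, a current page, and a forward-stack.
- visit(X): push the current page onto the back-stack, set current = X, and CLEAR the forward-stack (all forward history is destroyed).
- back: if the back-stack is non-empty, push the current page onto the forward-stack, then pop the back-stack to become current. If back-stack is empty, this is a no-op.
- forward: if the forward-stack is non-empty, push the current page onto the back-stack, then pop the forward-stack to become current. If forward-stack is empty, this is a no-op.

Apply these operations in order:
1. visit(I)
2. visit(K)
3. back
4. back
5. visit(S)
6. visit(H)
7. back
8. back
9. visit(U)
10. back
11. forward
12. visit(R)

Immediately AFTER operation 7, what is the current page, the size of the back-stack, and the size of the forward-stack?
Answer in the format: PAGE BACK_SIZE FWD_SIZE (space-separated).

After 1 (visit(I)): cur=I back=1 fwd=0
After 2 (visit(K)): cur=K back=2 fwd=0
After 3 (back): cur=I back=1 fwd=1
After 4 (back): cur=HOME back=0 fwd=2
After 5 (visit(S)): cur=S back=1 fwd=0
After 6 (visit(H)): cur=H back=2 fwd=0
After 7 (back): cur=S back=1 fwd=1

S 1 1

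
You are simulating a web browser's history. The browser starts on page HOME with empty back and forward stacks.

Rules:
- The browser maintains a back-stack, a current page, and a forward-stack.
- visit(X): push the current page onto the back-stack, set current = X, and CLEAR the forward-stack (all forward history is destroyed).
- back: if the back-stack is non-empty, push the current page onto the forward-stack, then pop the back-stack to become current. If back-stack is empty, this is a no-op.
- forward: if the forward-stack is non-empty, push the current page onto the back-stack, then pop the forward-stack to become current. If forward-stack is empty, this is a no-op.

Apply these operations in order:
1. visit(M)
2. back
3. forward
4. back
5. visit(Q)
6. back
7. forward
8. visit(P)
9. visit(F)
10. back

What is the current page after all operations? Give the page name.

After 1 (visit(M)): cur=M back=1 fwd=0
After 2 (back): cur=HOME back=0 fwd=1
After 3 (forward): cur=M back=1 fwd=0
After 4 (back): cur=HOME back=0 fwd=1
After 5 (visit(Q)): cur=Q back=1 fwd=0
After 6 (back): cur=HOME back=0 fwd=1
After 7 (forward): cur=Q back=1 fwd=0
After 8 (visit(P)): cur=P back=2 fwd=0
After 9 (visit(F)): cur=F back=3 fwd=0
After 10 (back): cur=P back=2 fwd=1

Answer: P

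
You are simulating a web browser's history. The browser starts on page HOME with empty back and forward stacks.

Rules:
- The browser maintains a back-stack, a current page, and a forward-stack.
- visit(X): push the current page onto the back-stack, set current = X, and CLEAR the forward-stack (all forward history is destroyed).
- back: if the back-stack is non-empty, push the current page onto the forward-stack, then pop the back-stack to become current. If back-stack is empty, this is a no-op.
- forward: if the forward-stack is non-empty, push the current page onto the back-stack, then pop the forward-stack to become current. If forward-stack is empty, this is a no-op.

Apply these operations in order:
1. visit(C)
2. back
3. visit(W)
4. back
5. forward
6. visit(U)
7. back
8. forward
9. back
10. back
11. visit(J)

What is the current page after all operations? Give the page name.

After 1 (visit(C)): cur=C back=1 fwd=0
After 2 (back): cur=HOME back=0 fwd=1
After 3 (visit(W)): cur=W back=1 fwd=0
After 4 (back): cur=HOME back=0 fwd=1
After 5 (forward): cur=W back=1 fwd=0
After 6 (visit(U)): cur=U back=2 fwd=0
After 7 (back): cur=W back=1 fwd=1
After 8 (forward): cur=U back=2 fwd=0
After 9 (back): cur=W back=1 fwd=1
After 10 (back): cur=HOME back=0 fwd=2
After 11 (visit(J)): cur=J back=1 fwd=0

Answer: J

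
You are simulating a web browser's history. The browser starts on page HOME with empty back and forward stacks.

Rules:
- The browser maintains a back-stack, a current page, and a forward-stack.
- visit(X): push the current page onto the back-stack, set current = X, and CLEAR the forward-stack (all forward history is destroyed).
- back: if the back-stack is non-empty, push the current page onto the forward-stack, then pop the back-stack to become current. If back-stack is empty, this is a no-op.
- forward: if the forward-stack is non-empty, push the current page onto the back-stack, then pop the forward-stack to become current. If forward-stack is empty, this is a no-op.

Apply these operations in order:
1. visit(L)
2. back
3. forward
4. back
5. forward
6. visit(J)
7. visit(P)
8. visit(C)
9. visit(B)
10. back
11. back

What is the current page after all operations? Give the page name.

Answer: P

Derivation:
After 1 (visit(L)): cur=L back=1 fwd=0
After 2 (back): cur=HOME back=0 fwd=1
After 3 (forward): cur=L back=1 fwd=0
After 4 (back): cur=HOME back=0 fwd=1
After 5 (forward): cur=L back=1 fwd=0
After 6 (visit(J)): cur=J back=2 fwd=0
After 7 (visit(P)): cur=P back=3 fwd=0
After 8 (visit(C)): cur=C back=4 fwd=0
After 9 (visit(B)): cur=B back=5 fwd=0
After 10 (back): cur=C back=4 fwd=1
After 11 (back): cur=P back=3 fwd=2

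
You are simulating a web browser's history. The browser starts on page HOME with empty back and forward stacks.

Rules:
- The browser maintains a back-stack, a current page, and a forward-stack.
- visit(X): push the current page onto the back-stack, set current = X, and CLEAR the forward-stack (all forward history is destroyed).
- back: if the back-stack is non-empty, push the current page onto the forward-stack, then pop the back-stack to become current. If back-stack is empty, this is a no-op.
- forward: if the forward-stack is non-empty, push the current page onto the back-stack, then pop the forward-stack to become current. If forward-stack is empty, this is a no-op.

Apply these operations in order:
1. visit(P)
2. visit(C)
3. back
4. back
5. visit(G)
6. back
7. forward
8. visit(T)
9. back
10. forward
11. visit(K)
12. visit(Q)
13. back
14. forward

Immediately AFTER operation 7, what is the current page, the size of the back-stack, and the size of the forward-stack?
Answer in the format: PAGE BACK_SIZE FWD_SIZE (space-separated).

After 1 (visit(P)): cur=P back=1 fwd=0
After 2 (visit(C)): cur=C back=2 fwd=0
After 3 (back): cur=P back=1 fwd=1
After 4 (back): cur=HOME back=0 fwd=2
After 5 (visit(G)): cur=G back=1 fwd=0
After 6 (back): cur=HOME back=0 fwd=1
After 7 (forward): cur=G back=1 fwd=0

G 1 0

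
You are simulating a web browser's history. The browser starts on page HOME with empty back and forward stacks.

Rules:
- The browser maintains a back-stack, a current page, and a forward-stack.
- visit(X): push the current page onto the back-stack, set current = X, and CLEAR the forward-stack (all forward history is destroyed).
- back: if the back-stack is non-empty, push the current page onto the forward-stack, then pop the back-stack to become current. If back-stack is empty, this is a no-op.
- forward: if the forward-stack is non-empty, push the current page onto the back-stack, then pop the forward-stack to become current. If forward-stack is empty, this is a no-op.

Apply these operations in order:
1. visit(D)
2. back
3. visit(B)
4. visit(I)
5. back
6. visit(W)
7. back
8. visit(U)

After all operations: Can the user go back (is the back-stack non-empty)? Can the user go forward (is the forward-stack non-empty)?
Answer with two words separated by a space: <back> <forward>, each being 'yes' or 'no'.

After 1 (visit(D)): cur=D back=1 fwd=0
After 2 (back): cur=HOME back=0 fwd=1
After 3 (visit(B)): cur=B back=1 fwd=0
After 4 (visit(I)): cur=I back=2 fwd=0
After 5 (back): cur=B back=1 fwd=1
After 6 (visit(W)): cur=W back=2 fwd=0
After 7 (back): cur=B back=1 fwd=1
After 8 (visit(U)): cur=U back=2 fwd=0

Answer: yes no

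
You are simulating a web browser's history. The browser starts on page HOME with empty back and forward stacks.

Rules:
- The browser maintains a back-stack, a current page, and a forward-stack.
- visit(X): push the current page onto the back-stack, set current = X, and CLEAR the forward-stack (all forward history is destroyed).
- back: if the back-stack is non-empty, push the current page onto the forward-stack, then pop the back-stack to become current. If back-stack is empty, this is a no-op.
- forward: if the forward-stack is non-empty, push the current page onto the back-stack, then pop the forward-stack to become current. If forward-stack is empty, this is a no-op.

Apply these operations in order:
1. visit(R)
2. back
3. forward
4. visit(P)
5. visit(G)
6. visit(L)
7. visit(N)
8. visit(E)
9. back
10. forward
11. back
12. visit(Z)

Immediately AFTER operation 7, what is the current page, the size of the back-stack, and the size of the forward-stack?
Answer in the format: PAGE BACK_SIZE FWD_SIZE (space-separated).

After 1 (visit(R)): cur=R back=1 fwd=0
After 2 (back): cur=HOME back=0 fwd=1
After 3 (forward): cur=R back=1 fwd=0
After 4 (visit(P)): cur=P back=2 fwd=0
After 5 (visit(G)): cur=G back=3 fwd=0
After 6 (visit(L)): cur=L back=4 fwd=0
After 7 (visit(N)): cur=N back=5 fwd=0

N 5 0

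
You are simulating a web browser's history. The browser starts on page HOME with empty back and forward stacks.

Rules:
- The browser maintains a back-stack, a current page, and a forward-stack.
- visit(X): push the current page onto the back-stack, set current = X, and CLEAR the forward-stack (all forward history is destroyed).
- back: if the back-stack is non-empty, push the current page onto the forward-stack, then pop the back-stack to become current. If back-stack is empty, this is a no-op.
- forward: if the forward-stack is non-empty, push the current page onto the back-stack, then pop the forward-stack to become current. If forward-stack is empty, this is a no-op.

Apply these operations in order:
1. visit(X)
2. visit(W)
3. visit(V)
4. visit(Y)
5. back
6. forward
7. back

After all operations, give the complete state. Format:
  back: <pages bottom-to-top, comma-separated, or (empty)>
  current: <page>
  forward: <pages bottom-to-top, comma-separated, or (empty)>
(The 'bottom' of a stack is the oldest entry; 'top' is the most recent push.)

After 1 (visit(X)): cur=X back=1 fwd=0
After 2 (visit(W)): cur=W back=2 fwd=0
After 3 (visit(V)): cur=V back=3 fwd=0
After 4 (visit(Y)): cur=Y back=4 fwd=0
After 5 (back): cur=V back=3 fwd=1
After 6 (forward): cur=Y back=4 fwd=0
After 7 (back): cur=V back=3 fwd=1

Answer: back: HOME,X,W
current: V
forward: Y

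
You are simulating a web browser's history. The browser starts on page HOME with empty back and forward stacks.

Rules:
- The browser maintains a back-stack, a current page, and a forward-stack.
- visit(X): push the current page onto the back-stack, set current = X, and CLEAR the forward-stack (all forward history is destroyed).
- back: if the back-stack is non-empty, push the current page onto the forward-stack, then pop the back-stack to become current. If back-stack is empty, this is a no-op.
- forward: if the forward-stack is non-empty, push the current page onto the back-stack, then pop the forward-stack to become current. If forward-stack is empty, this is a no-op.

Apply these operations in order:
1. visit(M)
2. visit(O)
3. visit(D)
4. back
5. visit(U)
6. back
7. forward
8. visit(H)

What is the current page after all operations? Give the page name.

Answer: H

Derivation:
After 1 (visit(M)): cur=M back=1 fwd=0
After 2 (visit(O)): cur=O back=2 fwd=0
After 3 (visit(D)): cur=D back=3 fwd=0
After 4 (back): cur=O back=2 fwd=1
After 5 (visit(U)): cur=U back=3 fwd=0
After 6 (back): cur=O back=2 fwd=1
After 7 (forward): cur=U back=3 fwd=0
After 8 (visit(H)): cur=H back=4 fwd=0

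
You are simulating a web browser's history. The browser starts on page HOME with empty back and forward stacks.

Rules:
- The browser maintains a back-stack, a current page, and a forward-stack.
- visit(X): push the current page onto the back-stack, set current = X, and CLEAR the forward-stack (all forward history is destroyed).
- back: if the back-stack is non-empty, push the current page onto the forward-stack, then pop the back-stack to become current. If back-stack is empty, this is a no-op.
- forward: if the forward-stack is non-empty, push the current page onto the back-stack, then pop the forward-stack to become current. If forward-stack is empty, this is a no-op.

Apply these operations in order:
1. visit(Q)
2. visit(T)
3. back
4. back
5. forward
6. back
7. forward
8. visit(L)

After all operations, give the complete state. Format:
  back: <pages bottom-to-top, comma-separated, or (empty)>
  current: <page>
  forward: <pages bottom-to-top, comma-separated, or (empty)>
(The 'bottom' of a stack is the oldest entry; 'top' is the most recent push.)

Answer: back: HOME,Q
current: L
forward: (empty)

Derivation:
After 1 (visit(Q)): cur=Q back=1 fwd=0
After 2 (visit(T)): cur=T back=2 fwd=0
After 3 (back): cur=Q back=1 fwd=1
After 4 (back): cur=HOME back=0 fwd=2
After 5 (forward): cur=Q back=1 fwd=1
After 6 (back): cur=HOME back=0 fwd=2
After 7 (forward): cur=Q back=1 fwd=1
After 8 (visit(L)): cur=L back=2 fwd=0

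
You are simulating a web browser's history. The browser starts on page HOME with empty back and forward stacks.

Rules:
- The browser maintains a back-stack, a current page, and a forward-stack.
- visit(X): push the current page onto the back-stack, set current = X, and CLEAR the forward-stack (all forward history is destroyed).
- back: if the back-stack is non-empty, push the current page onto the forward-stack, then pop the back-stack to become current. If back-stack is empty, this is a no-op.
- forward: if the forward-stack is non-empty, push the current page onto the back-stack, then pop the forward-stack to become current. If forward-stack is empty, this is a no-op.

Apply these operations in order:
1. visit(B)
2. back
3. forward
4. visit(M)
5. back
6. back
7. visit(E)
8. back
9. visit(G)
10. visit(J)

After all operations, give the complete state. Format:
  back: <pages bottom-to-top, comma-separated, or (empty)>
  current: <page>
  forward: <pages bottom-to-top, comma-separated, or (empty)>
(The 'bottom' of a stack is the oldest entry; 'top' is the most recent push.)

Answer: back: HOME,G
current: J
forward: (empty)

Derivation:
After 1 (visit(B)): cur=B back=1 fwd=0
After 2 (back): cur=HOME back=0 fwd=1
After 3 (forward): cur=B back=1 fwd=0
After 4 (visit(M)): cur=M back=2 fwd=0
After 5 (back): cur=B back=1 fwd=1
After 6 (back): cur=HOME back=0 fwd=2
After 7 (visit(E)): cur=E back=1 fwd=0
After 8 (back): cur=HOME back=0 fwd=1
After 9 (visit(G)): cur=G back=1 fwd=0
After 10 (visit(J)): cur=J back=2 fwd=0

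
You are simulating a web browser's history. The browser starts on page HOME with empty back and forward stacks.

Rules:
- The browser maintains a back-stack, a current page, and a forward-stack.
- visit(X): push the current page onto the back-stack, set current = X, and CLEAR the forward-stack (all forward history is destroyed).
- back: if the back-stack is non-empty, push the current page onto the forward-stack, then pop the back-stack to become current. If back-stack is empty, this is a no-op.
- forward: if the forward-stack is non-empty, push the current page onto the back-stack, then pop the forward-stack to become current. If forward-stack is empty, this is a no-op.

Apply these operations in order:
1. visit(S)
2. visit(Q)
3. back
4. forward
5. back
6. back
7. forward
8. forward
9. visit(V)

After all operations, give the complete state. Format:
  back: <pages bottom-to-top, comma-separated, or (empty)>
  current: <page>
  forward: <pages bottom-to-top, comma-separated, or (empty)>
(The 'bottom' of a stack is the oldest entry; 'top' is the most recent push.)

Answer: back: HOME,S,Q
current: V
forward: (empty)

Derivation:
After 1 (visit(S)): cur=S back=1 fwd=0
After 2 (visit(Q)): cur=Q back=2 fwd=0
After 3 (back): cur=S back=1 fwd=1
After 4 (forward): cur=Q back=2 fwd=0
After 5 (back): cur=S back=1 fwd=1
After 6 (back): cur=HOME back=0 fwd=2
After 7 (forward): cur=S back=1 fwd=1
After 8 (forward): cur=Q back=2 fwd=0
After 9 (visit(V)): cur=V back=3 fwd=0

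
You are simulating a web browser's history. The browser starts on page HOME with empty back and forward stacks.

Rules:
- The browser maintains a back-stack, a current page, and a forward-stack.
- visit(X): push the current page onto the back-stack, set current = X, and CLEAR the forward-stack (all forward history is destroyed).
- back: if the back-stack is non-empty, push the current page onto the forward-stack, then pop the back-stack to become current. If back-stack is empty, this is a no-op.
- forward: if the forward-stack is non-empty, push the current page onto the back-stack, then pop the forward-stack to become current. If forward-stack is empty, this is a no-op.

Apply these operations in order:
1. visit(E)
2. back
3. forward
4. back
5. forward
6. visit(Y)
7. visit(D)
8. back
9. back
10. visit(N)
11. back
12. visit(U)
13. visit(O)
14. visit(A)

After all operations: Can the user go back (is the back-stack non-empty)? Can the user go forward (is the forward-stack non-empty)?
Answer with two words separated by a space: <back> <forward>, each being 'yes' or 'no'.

Answer: yes no

Derivation:
After 1 (visit(E)): cur=E back=1 fwd=0
After 2 (back): cur=HOME back=0 fwd=1
After 3 (forward): cur=E back=1 fwd=0
After 4 (back): cur=HOME back=0 fwd=1
After 5 (forward): cur=E back=1 fwd=0
After 6 (visit(Y)): cur=Y back=2 fwd=0
After 7 (visit(D)): cur=D back=3 fwd=0
After 8 (back): cur=Y back=2 fwd=1
After 9 (back): cur=E back=1 fwd=2
After 10 (visit(N)): cur=N back=2 fwd=0
After 11 (back): cur=E back=1 fwd=1
After 12 (visit(U)): cur=U back=2 fwd=0
After 13 (visit(O)): cur=O back=3 fwd=0
After 14 (visit(A)): cur=A back=4 fwd=0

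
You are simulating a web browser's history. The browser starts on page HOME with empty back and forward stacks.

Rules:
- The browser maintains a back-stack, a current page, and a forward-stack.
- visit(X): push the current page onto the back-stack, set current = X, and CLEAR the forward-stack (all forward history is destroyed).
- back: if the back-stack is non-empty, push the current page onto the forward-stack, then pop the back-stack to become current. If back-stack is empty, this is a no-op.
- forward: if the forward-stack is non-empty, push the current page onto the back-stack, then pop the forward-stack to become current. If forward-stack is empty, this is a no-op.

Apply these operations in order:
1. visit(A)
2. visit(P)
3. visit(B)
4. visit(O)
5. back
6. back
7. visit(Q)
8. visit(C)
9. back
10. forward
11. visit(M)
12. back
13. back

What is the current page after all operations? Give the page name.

Answer: Q

Derivation:
After 1 (visit(A)): cur=A back=1 fwd=0
After 2 (visit(P)): cur=P back=2 fwd=0
After 3 (visit(B)): cur=B back=3 fwd=0
After 4 (visit(O)): cur=O back=4 fwd=0
After 5 (back): cur=B back=3 fwd=1
After 6 (back): cur=P back=2 fwd=2
After 7 (visit(Q)): cur=Q back=3 fwd=0
After 8 (visit(C)): cur=C back=4 fwd=0
After 9 (back): cur=Q back=3 fwd=1
After 10 (forward): cur=C back=4 fwd=0
After 11 (visit(M)): cur=M back=5 fwd=0
After 12 (back): cur=C back=4 fwd=1
After 13 (back): cur=Q back=3 fwd=2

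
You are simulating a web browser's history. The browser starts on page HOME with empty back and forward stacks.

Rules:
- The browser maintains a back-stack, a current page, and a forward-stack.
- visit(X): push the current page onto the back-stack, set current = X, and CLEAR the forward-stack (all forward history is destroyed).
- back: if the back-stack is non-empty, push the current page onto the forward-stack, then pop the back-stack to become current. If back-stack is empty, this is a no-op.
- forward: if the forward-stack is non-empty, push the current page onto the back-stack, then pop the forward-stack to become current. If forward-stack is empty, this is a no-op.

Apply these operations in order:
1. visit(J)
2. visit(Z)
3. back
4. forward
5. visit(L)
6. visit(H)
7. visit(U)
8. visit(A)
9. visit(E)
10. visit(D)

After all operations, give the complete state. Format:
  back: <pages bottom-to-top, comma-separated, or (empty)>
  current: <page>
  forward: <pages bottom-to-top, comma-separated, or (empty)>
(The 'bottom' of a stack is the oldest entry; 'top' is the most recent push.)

Answer: back: HOME,J,Z,L,H,U,A,E
current: D
forward: (empty)

Derivation:
After 1 (visit(J)): cur=J back=1 fwd=0
After 2 (visit(Z)): cur=Z back=2 fwd=0
After 3 (back): cur=J back=1 fwd=1
After 4 (forward): cur=Z back=2 fwd=0
After 5 (visit(L)): cur=L back=3 fwd=0
After 6 (visit(H)): cur=H back=4 fwd=0
After 7 (visit(U)): cur=U back=5 fwd=0
After 8 (visit(A)): cur=A back=6 fwd=0
After 9 (visit(E)): cur=E back=7 fwd=0
After 10 (visit(D)): cur=D back=8 fwd=0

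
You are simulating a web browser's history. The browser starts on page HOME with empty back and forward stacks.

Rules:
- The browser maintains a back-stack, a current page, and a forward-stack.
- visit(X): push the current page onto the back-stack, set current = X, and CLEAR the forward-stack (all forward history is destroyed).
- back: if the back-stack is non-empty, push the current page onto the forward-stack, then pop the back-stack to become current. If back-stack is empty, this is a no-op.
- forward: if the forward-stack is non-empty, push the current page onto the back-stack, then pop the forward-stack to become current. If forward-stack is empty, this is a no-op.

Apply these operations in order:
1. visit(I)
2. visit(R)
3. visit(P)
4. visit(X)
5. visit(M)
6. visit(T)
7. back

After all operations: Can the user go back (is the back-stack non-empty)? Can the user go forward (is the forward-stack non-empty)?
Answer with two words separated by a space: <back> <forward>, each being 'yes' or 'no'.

Answer: yes yes

Derivation:
After 1 (visit(I)): cur=I back=1 fwd=0
After 2 (visit(R)): cur=R back=2 fwd=0
After 3 (visit(P)): cur=P back=3 fwd=0
After 4 (visit(X)): cur=X back=4 fwd=0
After 5 (visit(M)): cur=M back=5 fwd=0
After 6 (visit(T)): cur=T back=6 fwd=0
After 7 (back): cur=M back=5 fwd=1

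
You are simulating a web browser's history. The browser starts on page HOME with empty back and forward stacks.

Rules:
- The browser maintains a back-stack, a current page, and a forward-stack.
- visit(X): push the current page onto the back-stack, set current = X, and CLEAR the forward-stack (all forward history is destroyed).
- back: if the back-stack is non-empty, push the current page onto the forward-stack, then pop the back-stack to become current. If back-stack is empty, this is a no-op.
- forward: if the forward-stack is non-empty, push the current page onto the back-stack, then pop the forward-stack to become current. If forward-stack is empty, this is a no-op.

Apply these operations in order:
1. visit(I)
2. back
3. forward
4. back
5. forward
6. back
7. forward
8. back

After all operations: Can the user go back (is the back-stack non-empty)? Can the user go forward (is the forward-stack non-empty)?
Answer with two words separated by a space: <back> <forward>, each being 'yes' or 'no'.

After 1 (visit(I)): cur=I back=1 fwd=0
After 2 (back): cur=HOME back=0 fwd=1
After 3 (forward): cur=I back=1 fwd=0
After 4 (back): cur=HOME back=0 fwd=1
After 5 (forward): cur=I back=1 fwd=0
After 6 (back): cur=HOME back=0 fwd=1
After 7 (forward): cur=I back=1 fwd=0
After 8 (back): cur=HOME back=0 fwd=1

Answer: no yes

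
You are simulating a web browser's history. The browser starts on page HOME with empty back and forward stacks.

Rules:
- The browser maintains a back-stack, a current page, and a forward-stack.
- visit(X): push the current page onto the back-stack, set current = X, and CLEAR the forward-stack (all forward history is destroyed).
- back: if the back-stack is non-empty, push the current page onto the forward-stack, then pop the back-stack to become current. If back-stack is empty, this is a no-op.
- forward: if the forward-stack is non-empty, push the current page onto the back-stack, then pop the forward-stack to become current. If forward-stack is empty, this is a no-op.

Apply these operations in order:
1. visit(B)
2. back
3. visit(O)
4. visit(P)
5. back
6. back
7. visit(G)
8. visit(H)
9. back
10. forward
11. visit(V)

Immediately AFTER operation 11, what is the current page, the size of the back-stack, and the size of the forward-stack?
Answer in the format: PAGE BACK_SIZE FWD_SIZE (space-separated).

After 1 (visit(B)): cur=B back=1 fwd=0
After 2 (back): cur=HOME back=0 fwd=1
After 3 (visit(O)): cur=O back=1 fwd=0
After 4 (visit(P)): cur=P back=2 fwd=0
After 5 (back): cur=O back=1 fwd=1
After 6 (back): cur=HOME back=0 fwd=2
After 7 (visit(G)): cur=G back=1 fwd=0
After 8 (visit(H)): cur=H back=2 fwd=0
After 9 (back): cur=G back=1 fwd=1
After 10 (forward): cur=H back=2 fwd=0
After 11 (visit(V)): cur=V back=3 fwd=0

V 3 0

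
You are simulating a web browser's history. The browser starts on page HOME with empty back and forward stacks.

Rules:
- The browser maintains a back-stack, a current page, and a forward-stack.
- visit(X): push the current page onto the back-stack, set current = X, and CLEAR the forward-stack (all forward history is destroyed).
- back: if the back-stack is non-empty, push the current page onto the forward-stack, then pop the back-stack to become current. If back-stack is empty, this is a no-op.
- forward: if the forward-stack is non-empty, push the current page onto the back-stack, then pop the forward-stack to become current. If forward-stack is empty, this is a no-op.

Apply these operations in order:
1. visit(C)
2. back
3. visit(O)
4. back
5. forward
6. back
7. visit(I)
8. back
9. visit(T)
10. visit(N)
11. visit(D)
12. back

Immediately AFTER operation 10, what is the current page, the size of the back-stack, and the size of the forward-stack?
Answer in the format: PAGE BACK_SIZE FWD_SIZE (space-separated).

After 1 (visit(C)): cur=C back=1 fwd=0
After 2 (back): cur=HOME back=0 fwd=1
After 3 (visit(O)): cur=O back=1 fwd=0
After 4 (back): cur=HOME back=0 fwd=1
After 5 (forward): cur=O back=1 fwd=0
After 6 (back): cur=HOME back=0 fwd=1
After 7 (visit(I)): cur=I back=1 fwd=0
After 8 (back): cur=HOME back=0 fwd=1
After 9 (visit(T)): cur=T back=1 fwd=0
After 10 (visit(N)): cur=N back=2 fwd=0

N 2 0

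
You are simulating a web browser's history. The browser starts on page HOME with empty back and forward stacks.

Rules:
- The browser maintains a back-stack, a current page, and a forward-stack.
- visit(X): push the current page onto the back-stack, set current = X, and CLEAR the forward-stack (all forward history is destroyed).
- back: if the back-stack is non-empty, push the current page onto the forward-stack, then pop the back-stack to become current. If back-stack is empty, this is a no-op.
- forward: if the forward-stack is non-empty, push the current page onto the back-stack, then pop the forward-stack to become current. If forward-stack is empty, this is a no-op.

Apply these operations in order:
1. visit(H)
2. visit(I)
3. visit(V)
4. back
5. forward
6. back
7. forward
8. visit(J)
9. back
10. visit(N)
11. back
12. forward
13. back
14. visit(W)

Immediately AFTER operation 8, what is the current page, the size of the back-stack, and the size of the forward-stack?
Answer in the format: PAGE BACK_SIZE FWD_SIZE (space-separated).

After 1 (visit(H)): cur=H back=1 fwd=0
After 2 (visit(I)): cur=I back=2 fwd=0
After 3 (visit(V)): cur=V back=3 fwd=0
After 4 (back): cur=I back=2 fwd=1
After 5 (forward): cur=V back=3 fwd=0
After 6 (back): cur=I back=2 fwd=1
After 7 (forward): cur=V back=3 fwd=0
After 8 (visit(J)): cur=J back=4 fwd=0

J 4 0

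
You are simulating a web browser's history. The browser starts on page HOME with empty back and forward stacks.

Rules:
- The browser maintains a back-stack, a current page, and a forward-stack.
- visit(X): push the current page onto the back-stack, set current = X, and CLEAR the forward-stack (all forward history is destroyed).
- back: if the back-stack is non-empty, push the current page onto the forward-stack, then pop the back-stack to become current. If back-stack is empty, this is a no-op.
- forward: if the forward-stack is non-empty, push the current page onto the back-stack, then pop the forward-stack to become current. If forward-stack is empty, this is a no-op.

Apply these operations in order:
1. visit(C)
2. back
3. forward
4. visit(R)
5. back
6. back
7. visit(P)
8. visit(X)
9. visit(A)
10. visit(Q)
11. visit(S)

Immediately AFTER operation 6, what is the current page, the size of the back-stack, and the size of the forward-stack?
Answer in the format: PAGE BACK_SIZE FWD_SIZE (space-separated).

After 1 (visit(C)): cur=C back=1 fwd=0
After 2 (back): cur=HOME back=0 fwd=1
After 3 (forward): cur=C back=1 fwd=0
After 4 (visit(R)): cur=R back=2 fwd=0
After 5 (back): cur=C back=1 fwd=1
After 6 (back): cur=HOME back=0 fwd=2

HOME 0 2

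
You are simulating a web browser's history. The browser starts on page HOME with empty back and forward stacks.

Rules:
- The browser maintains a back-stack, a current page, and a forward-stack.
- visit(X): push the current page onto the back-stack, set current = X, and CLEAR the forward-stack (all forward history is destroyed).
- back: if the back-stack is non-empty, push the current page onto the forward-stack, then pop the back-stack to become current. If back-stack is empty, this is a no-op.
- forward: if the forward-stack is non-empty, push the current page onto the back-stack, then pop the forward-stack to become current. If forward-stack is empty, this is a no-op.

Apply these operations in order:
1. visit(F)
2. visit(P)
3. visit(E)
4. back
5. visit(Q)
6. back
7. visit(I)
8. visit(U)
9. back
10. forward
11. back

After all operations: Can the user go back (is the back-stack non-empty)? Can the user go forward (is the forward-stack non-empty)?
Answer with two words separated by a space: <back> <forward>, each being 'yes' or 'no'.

Answer: yes yes

Derivation:
After 1 (visit(F)): cur=F back=1 fwd=0
After 2 (visit(P)): cur=P back=2 fwd=0
After 3 (visit(E)): cur=E back=3 fwd=0
After 4 (back): cur=P back=2 fwd=1
After 5 (visit(Q)): cur=Q back=3 fwd=0
After 6 (back): cur=P back=2 fwd=1
After 7 (visit(I)): cur=I back=3 fwd=0
After 8 (visit(U)): cur=U back=4 fwd=0
After 9 (back): cur=I back=3 fwd=1
After 10 (forward): cur=U back=4 fwd=0
After 11 (back): cur=I back=3 fwd=1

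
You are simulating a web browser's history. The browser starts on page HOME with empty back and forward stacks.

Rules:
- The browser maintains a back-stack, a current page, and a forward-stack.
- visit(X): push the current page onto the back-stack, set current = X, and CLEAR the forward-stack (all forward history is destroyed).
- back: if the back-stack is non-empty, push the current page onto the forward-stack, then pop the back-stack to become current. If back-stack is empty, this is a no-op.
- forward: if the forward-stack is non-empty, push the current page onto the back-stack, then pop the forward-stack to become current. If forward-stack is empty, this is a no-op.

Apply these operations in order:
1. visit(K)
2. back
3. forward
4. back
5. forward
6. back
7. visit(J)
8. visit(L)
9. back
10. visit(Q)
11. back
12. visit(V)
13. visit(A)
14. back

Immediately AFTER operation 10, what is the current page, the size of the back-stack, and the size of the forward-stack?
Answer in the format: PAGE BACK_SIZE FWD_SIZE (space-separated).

After 1 (visit(K)): cur=K back=1 fwd=0
After 2 (back): cur=HOME back=0 fwd=1
After 3 (forward): cur=K back=1 fwd=0
After 4 (back): cur=HOME back=0 fwd=1
After 5 (forward): cur=K back=1 fwd=0
After 6 (back): cur=HOME back=0 fwd=1
After 7 (visit(J)): cur=J back=1 fwd=0
After 8 (visit(L)): cur=L back=2 fwd=0
After 9 (back): cur=J back=1 fwd=1
After 10 (visit(Q)): cur=Q back=2 fwd=0

Q 2 0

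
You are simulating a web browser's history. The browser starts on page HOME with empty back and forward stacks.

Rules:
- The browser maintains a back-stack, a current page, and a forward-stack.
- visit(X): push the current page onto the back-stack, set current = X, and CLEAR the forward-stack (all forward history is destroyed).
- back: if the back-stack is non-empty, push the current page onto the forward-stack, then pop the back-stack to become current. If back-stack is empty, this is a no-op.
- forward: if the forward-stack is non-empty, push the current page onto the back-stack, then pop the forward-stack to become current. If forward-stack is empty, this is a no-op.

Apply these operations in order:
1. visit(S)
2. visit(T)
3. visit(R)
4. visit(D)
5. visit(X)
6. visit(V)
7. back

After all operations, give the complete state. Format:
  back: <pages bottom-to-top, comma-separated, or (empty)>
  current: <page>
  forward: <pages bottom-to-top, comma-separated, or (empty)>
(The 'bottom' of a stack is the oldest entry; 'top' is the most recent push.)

Answer: back: HOME,S,T,R,D
current: X
forward: V

Derivation:
After 1 (visit(S)): cur=S back=1 fwd=0
After 2 (visit(T)): cur=T back=2 fwd=0
After 3 (visit(R)): cur=R back=3 fwd=0
After 4 (visit(D)): cur=D back=4 fwd=0
After 5 (visit(X)): cur=X back=5 fwd=0
After 6 (visit(V)): cur=V back=6 fwd=0
After 7 (back): cur=X back=5 fwd=1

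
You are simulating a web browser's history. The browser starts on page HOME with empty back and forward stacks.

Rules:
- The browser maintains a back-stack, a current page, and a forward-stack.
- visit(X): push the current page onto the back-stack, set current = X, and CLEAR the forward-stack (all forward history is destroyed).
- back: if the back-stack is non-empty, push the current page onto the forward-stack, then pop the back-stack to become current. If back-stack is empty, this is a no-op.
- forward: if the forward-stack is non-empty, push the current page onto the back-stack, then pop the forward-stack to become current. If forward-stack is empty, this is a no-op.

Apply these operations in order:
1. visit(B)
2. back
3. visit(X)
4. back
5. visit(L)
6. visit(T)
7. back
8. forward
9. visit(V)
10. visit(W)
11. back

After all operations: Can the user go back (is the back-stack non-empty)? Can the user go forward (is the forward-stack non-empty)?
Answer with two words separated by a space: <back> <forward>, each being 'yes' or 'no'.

Answer: yes yes

Derivation:
After 1 (visit(B)): cur=B back=1 fwd=0
After 2 (back): cur=HOME back=0 fwd=1
After 3 (visit(X)): cur=X back=1 fwd=0
After 4 (back): cur=HOME back=0 fwd=1
After 5 (visit(L)): cur=L back=1 fwd=0
After 6 (visit(T)): cur=T back=2 fwd=0
After 7 (back): cur=L back=1 fwd=1
After 8 (forward): cur=T back=2 fwd=0
After 9 (visit(V)): cur=V back=3 fwd=0
After 10 (visit(W)): cur=W back=4 fwd=0
After 11 (back): cur=V back=3 fwd=1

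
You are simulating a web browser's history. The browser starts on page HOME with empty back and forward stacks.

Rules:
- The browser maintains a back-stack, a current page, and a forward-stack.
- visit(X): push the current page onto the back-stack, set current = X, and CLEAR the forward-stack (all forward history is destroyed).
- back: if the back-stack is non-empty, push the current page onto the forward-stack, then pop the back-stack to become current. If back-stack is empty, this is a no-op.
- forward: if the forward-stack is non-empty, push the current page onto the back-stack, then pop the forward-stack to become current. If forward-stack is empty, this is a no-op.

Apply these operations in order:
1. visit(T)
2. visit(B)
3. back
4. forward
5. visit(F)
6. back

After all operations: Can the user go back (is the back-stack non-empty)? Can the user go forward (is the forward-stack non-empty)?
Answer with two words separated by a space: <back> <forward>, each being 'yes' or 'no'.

Answer: yes yes

Derivation:
After 1 (visit(T)): cur=T back=1 fwd=0
After 2 (visit(B)): cur=B back=2 fwd=0
After 3 (back): cur=T back=1 fwd=1
After 4 (forward): cur=B back=2 fwd=0
After 5 (visit(F)): cur=F back=3 fwd=0
After 6 (back): cur=B back=2 fwd=1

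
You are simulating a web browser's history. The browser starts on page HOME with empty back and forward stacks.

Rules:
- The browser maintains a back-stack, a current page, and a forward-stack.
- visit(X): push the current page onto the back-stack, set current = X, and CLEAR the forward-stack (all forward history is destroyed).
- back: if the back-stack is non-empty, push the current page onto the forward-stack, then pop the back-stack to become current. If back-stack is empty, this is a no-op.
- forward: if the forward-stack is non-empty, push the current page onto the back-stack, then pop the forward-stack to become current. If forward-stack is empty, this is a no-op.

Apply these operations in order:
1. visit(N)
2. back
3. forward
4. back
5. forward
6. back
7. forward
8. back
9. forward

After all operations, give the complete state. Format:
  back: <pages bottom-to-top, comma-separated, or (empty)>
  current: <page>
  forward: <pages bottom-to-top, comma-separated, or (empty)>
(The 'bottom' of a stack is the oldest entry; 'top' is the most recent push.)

After 1 (visit(N)): cur=N back=1 fwd=0
After 2 (back): cur=HOME back=0 fwd=1
After 3 (forward): cur=N back=1 fwd=0
After 4 (back): cur=HOME back=0 fwd=1
After 5 (forward): cur=N back=1 fwd=0
After 6 (back): cur=HOME back=0 fwd=1
After 7 (forward): cur=N back=1 fwd=0
After 8 (back): cur=HOME back=0 fwd=1
After 9 (forward): cur=N back=1 fwd=0

Answer: back: HOME
current: N
forward: (empty)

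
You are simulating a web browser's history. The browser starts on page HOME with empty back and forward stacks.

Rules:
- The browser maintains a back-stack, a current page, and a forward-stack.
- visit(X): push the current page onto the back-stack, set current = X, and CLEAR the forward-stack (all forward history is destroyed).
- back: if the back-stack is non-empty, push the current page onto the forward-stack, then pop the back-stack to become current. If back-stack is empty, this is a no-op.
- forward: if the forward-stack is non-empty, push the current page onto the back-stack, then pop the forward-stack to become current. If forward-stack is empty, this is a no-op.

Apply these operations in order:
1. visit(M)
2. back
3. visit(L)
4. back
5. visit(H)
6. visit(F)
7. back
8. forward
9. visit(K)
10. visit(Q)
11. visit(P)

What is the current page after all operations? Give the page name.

After 1 (visit(M)): cur=M back=1 fwd=0
After 2 (back): cur=HOME back=0 fwd=1
After 3 (visit(L)): cur=L back=1 fwd=0
After 4 (back): cur=HOME back=0 fwd=1
After 5 (visit(H)): cur=H back=1 fwd=0
After 6 (visit(F)): cur=F back=2 fwd=0
After 7 (back): cur=H back=1 fwd=1
After 8 (forward): cur=F back=2 fwd=0
After 9 (visit(K)): cur=K back=3 fwd=0
After 10 (visit(Q)): cur=Q back=4 fwd=0
After 11 (visit(P)): cur=P back=5 fwd=0

Answer: P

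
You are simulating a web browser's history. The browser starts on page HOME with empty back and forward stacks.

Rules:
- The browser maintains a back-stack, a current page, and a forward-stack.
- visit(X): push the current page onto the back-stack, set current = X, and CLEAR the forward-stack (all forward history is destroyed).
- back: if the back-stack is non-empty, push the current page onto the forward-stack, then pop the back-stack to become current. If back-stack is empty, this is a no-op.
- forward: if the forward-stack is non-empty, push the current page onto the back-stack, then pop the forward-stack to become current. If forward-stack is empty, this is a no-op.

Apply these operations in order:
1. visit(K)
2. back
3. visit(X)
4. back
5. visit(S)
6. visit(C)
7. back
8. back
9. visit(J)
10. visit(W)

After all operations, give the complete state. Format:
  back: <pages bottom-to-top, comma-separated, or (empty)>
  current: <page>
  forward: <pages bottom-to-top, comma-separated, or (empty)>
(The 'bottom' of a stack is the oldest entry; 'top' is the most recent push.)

After 1 (visit(K)): cur=K back=1 fwd=0
After 2 (back): cur=HOME back=0 fwd=1
After 3 (visit(X)): cur=X back=1 fwd=0
After 4 (back): cur=HOME back=0 fwd=1
After 5 (visit(S)): cur=S back=1 fwd=0
After 6 (visit(C)): cur=C back=2 fwd=0
After 7 (back): cur=S back=1 fwd=1
After 8 (back): cur=HOME back=0 fwd=2
After 9 (visit(J)): cur=J back=1 fwd=0
After 10 (visit(W)): cur=W back=2 fwd=0

Answer: back: HOME,J
current: W
forward: (empty)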